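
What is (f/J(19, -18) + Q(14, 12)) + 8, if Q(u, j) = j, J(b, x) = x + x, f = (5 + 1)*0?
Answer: 20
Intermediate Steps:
f = 0 (f = 6*0 = 0)
J(b, x) = 2*x
(f/J(19, -18) + Q(14, 12)) + 8 = (0/((2*(-18))) + 12) + 8 = (0/(-36) + 12) + 8 = (0*(-1/36) + 12) + 8 = (0 + 12) + 8 = 12 + 8 = 20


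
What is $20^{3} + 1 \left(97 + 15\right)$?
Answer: $8112$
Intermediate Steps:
$20^{3} + 1 \left(97 + 15\right) = 8000 + 1 \cdot 112 = 8000 + 112 = 8112$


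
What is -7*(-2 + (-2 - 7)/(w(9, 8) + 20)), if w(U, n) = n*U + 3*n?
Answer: 1687/116 ≈ 14.543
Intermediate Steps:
w(U, n) = 3*n + U*n (w(U, n) = U*n + 3*n = 3*n + U*n)
-7*(-2 + (-2 - 7)/(w(9, 8) + 20)) = -7*(-2 + (-2 - 7)/(8*(3 + 9) + 20)) = -7*(-2 - 9/(8*12 + 20)) = -7*(-2 - 9/(96 + 20)) = -7*(-2 - 9/116) = -7*(-241/116) = 1687/116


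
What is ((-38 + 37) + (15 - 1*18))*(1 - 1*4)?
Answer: 12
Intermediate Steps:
((-38 + 37) + (15 - 1*18))*(1 - 1*4) = (-1 + (15 - 18))*(1 - 4) = (-1 - 3)*(-3) = -4*(-3) = 12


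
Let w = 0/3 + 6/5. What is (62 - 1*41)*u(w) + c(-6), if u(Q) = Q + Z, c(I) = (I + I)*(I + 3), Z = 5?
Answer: 831/5 ≈ 166.20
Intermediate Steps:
c(I) = 2*I*(3 + I) (c(I) = (2*I)*(3 + I) = 2*I*(3 + I))
w = 6/5 (w = 0*(1/3) + 6*(1/5) = 0 + 6/5 = 6/5 ≈ 1.2000)
u(Q) = 5 + Q (u(Q) = Q + 5 = 5 + Q)
(62 - 1*41)*u(w) + c(-6) = (62 - 1*41)*(5 + 6/5) + 2*(-6)*(3 - 6) = (62 - 41)*(31/5) + 2*(-6)*(-3) = 21*(31/5) + 36 = 651/5 + 36 = 831/5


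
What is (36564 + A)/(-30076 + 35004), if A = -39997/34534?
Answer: 1262661179/170183552 ≈ 7.4194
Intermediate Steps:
A = -39997/34534 (A = -39997*1/34534 = -39997/34534 ≈ -1.1582)
(36564 + A)/(-30076 + 35004) = (36564 - 39997/34534)/(-30076 + 35004) = (1262661179/34534)/4928 = (1262661179/34534)*(1/4928) = 1262661179/170183552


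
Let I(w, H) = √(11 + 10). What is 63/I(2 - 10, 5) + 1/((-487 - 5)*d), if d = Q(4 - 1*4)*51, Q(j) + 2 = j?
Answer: 1/50184 + 3*√21 ≈ 13.748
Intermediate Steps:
Q(j) = -2 + j
I(w, H) = √21
d = -102 (d = (-2 + (4 - 1*4))*51 = (-2 + (4 - 4))*51 = (-2 + 0)*51 = -2*51 = -102)
63/I(2 - 10, 5) + 1/((-487 - 5)*d) = 63/(√21) + 1/(-487 - 5*(-102)) = 63*(√21/21) - 1/102/(-492) = 3*√21 - 1/492*(-1/102) = 3*√21 + 1/50184 = 1/50184 + 3*√21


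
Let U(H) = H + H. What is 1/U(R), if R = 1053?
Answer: 1/2106 ≈ 0.00047483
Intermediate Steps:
U(H) = 2*H
1/U(R) = 1/(2*1053) = 1/2106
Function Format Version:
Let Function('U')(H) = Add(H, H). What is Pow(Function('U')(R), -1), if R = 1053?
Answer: Rational(1, 2106) ≈ 0.00047483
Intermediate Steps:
Function('U')(H) = Mul(2, H)
Pow(Function('U')(R), -1) = Pow(Mul(2, 1053), -1) = Pow(2106, -1) = Rational(1, 2106)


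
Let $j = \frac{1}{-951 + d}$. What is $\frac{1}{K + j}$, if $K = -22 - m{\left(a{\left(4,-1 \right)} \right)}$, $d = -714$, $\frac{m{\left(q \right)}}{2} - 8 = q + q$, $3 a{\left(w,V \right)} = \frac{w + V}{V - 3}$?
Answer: $- \frac{1665}{61606} \approx -0.027027$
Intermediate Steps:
$a{\left(w,V \right)} = \frac{V + w}{3 \left(-3 + V\right)}$ ($a{\left(w,V \right)} = \frac{\left(w + V\right) \frac{1}{V - 3}}{3} = \frac{\left(V + w\right) \frac{1}{-3 + V}}{3} = \frac{\frac{1}{-3 + V} \left(V + w\right)}{3} = \frac{V + w}{3 \left(-3 + V\right)}$)
$m{\left(q \right)} = 16 + 4 q$ ($m{\left(q \right)} = 16 + 2 \left(q + q\right) = 16 + 2 \cdot 2 q = 16 + 4 q$)
$K = -37$ ($K = -22 - \left(16 + 4 \frac{-1 + 4}{3 \left(-3 - 1\right)}\right) = -22 - \left(16 + 4 \cdot \frac{1}{3} \frac{1}{-4} \cdot 3\right) = -22 - \left(16 + 4 \cdot \frac{1}{3} \left(- \frac{1}{4}\right) 3\right) = -22 - \left(16 + 4 \left(- \frac{1}{4}\right)\right) = -22 - \left(16 - 1\right) = -22 - 15 = -37$)
$j = - \frac{1}{1665}$ ($j = \frac{1}{-951 - 714} = \frac{1}{-1665} = - \frac{1}{1665} \approx -0.0006006$)
$\frac{1}{K + j} = \frac{1}{-37 - \frac{1}{1665}} = \frac{1}{- \frac{61606}{1665}} = - \frac{1665}{61606}$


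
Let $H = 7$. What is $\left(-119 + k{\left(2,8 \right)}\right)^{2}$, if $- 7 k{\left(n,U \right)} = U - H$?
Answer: $\frac{695556}{49} \approx 14195.0$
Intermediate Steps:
$k{\left(n,U \right)} = 1 - \frac{U}{7}$ ($k{\left(n,U \right)} = - \frac{U - 7}{7} = - \frac{-7 + U}{7} = 1 - \frac{U}{7}$)
$\left(-119 + k{\left(2,8 \right)}\right)^{2} = \left(-119 + \left(1 - \frac{8}{7}\right)\right)^{2} = \left(-119 - \frac{1}{7}\right)^{2} = \left(- \frac{834}{7}\right)^{2} = \frac{695556}{49}$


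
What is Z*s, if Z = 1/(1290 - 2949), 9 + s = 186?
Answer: -59/553 ≈ -0.10669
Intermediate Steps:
s = 177 (s = -9 + 186 = 177)
Z = -1/1659 (Z = 1/(-1659) = -1/1659 ≈ -0.00060277)
Z*s = -1/1659*177 = -59/553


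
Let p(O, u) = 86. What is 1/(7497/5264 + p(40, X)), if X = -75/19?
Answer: 752/65743 ≈ 0.011438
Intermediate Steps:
X = -75/19 (X = -75*1/19 = -75/19 ≈ -3.9474)
1/(7497/5264 + p(40, X)) = 1/(7497/5264 + 86) = 1/(7497*(1/5264) + 86) = 1/(1071/752 + 86) = 1/(65743/752) = 752/65743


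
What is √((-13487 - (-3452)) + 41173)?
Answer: √31138 ≈ 176.46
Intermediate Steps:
√((-13487 - (-3452)) + 41173) = √((-13487 - 1*(-3452)) + 41173) = √((-13487 + 3452) + 41173) = √(-10035 + 41173) = √31138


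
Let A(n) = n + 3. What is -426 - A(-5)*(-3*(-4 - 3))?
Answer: -384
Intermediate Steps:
A(n) = 3 + n
-426 - A(-5)*(-3*(-4 - 3)) = -426 - (3 - 5)*(-3*(-4 - 3)) = -426 - (-2)*(-3*(-7)) = -426 - (-2)*21 = -426 - 1*(-42) = -426 + 42 = -384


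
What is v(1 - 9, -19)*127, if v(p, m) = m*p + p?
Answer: 18288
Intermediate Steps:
v(p, m) = p + m*p
v(1 - 9, -19)*127 = ((1 - 9)*(1 - 19))*127 = -8*(-18)*127 = 144*127 = 18288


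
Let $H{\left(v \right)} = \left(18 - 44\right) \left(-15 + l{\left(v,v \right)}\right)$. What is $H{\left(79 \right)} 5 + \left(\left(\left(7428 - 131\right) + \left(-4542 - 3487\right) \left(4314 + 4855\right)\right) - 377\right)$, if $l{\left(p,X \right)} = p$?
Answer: $-73619301$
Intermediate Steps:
$H{\left(v \right)} = 390 - 26 v$ ($H{\left(v \right)} = \left(18 - 44\right) \left(-15 + v\right) = - 26 \left(-15 + v\right) = 390 - 26 v$)
$H{\left(79 \right)} 5 + \left(\left(\left(7428 - 131\right) + \left(-4542 - 3487\right) \left(4314 + 4855\right)\right) - 377\right) = \left(390 - 2054\right) 5 + \left(\left(\left(7428 - 131\right) + \left(-4542 - 3487\right) \left(4314 + 4855\right)\right) - 377\right) = \left(390 - 2054\right) 5 + \left(\left(\left(7428 - 131\right) - 73617901\right) - 377\right) = \left(-1664\right) 5 + \left(\left(7297 - 73617901\right) - 377\right) = -8320 - 73610981 = -73619301$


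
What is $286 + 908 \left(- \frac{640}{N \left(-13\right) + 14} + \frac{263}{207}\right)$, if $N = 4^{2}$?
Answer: $\frac{89052502}{20079} \approx 4435.1$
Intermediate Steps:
$N = 16$
$286 + 908 \left(- \frac{640}{N \left(-13\right) + 14} + \frac{263}{207}\right) = 286 + 908 \left(- \frac{640}{16 \left(-13\right) + 14} + \frac{263}{207}\right) = 286 + 908 \left(- \frac{640}{-208 + 14} + 263 \cdot \frac{1}{207}\right) = 286 + 908 \left(- \frac{640}{-194} + \frac{263}{207}\right) = 286 + 908 \left(\left(-640\right) \left(- \frac{1}{194}\right) + \frac{263}{207}\right) = 286 + 908 \left(\frac{320}{97} + \frac{263}{207}\right) = 286 + 908 \cdot \frac{91751}{20079} = 286 + \frac{83309908}{20079} = \frac{89052502}{20079}$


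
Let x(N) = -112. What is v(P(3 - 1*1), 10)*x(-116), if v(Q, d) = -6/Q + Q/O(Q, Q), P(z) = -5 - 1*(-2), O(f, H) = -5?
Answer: -1456/5 ≈ -291.20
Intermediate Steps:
P(z) = -3 (P(z) = -5 + 2 = -3)
v(Q, d) = -6/Q - Q/5 (v(Q, d) = -6/Q + Q/(-5) = -6/Q + Q*(-⅕) = -6/Q - Q/5)
v(P(3 - 1*1), 10)*x(-116) = (-6/(-3) - ⅕*(-3))*(-112) = (-6*(-⅓) + ⅗)*(-112) = (2 + ⅗)*(-112) = (13/5)*(-112) = -1456/5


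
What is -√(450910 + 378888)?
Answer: -√829798 ≈ -910.93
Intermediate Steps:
-√(450910 + 378888) = -√829798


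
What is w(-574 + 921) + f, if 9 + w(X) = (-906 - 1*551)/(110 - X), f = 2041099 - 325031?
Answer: 406707440/237 ≈ 1.7161e+6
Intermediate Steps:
f = 1716068
w(X) = -9 - 1457/(110 - X) (w(X) = -9 + (-906 - 1*551)/(110 - X) = -9 + (-906 - 551)/(110 - X) = -9 - 1457/(110 - X))
w(-574 + 921) + f = (2447 - 9*(-574 + 921))/(-110 + (-574 + 921)) + 1716068 = (2447 - 9*347)/(-110 + 347) + 1716068 = (2447 - 3123)/237 + 1716068 = (1/237)*(-676) + 1716068 = -676/237 + 1716068 = 406707440/237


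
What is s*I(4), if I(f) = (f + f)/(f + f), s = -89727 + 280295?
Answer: 190568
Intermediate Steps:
s = 190568
I(f) = 1 (I(f) = (2*f)/((2*f)) = (2*f)*(1/(2*f)) = 1)
s*I(4) = 190568*1 = 190568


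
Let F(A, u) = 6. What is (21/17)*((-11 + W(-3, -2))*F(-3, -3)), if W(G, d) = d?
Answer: -1638/17 ≈ -96.353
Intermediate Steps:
(21/17)*((-11 + W(-3, -2))*F(-3, -3)) = (21/17)*((-11 - 2)*6) = (21*(1/17))*(-13*6) = (21/17)*(-78) = -1638/17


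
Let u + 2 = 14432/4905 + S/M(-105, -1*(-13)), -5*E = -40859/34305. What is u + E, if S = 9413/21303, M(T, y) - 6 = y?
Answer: 3036480593474/2522475980775 ≈ 1.2038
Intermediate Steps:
M(T, y) = 6 + y
S = 9413/21303 (S = 9413*(1/21303) = 9413/21303 ≈ 0.44186)
E = 40859/171525 (E = -(-40859)/(5*34305) = -⅕*(-40859/34305) = 40859/171525 ≈ 0.23821)
u = 212995291/220592565 (u = -2 + (14432/4905 + 9413/(21303*(6 - 1*(-13)))) = -2 + (14432*(1/4905) + 9413/(21303*(6 + 13))) = -2 + (14432/4905 + (9413/21303)/19) = -2 + (14432/4905 + (9413/21303)*(1/19)) = -2 + (14432/4905 + 9413/404757) = -2 + 654180421/220592565 = 212995291/220592565 ≈ 0.96556)
u + E = 212995291/220592565 + 40859/171525 = 3036480593474/2522475980775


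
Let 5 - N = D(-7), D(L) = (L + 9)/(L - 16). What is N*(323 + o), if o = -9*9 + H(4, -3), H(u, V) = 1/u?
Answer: 113373/92 ≈ 1232.3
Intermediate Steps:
D(L) = (9 + L)/(-16 + L)
o = -323/4 (o = -9*9 + 1/4 = -81 + ¼ = -323/4 ≈ -80.750)
N = 117/23 (N = 5 - (9 - 7)/(-16 - 7) = 5 - 2/(-23) = 5 - (-1)*2/23 = 5 - 1*(-2/23) = 5 + 2/23 = 117/23 ≈ 5.0870)
N*(323 + o) = 117*(323 - 323/4)/23 = (117/23)*(969/4) = 113373/92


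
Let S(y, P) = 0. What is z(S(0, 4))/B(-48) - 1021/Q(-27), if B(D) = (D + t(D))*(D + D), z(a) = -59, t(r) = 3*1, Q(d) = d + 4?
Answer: 4409363/99360 ≈ 44.378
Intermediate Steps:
Q(d) = 4 + d
t(r) = 3
B(D) = 2*D*(3 + D) (B(D) = (D + 3)*(D + D) = (3 + D)*(2*D) = 2*D*(3 + D))
z(S(0, 4))/B(-48) - 1021/Q(-27) = -59*(-1/(96*(3 - 48))) - 1021/(4 - 27) = -59/(2*(-48)*(-45)) - 1021/(-23) = -59/4320 - 1021*(-1/23) = -59*1/4320 + 1021/23 = -59/4320 + 1021/23 = 4409363/99360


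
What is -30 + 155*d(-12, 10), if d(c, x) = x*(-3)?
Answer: -4680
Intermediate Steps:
d(c, x) = -3*x
-30 + 155*d(-12, 10) = -30 + 155*(-3*10) = -30 + 155*(-30) = -30 - 4650 = -4680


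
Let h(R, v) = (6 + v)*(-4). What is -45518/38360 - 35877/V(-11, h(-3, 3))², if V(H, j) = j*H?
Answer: -354758017/250644240 ≈ -1.4154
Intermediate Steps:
h(R, v) = -24 - 4*v
V(H, j) = H*j
-45518/38360 - 35877/V(-11, h(-3, 3))² = -45518/38360 - 35877*1/(121*(-24 - 4*3)²) = -45518*1/38360 - 35877*1/(121*(-24 - 12)²) = -22759/19180 - 35877/((-11*(-36))²) = -22759/19180 - 35877/(396²) = -22759/19180 - 35877/156816 = -22759/19180 - 35877*1/156816 = -22759/19180 - 11959/52272 = -354758017/250644240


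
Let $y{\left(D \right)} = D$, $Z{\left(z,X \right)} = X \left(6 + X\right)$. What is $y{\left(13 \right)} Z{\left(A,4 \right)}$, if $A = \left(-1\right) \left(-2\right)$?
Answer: $520$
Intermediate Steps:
$A = 2$
$y{\left(13 \right)} Z{\left(A,4 \right)} = 13 \cdot 4 \left(6 + 4\right) = 13 \cdot 4 \cdot 10 = 13 \cdot 40 = 520$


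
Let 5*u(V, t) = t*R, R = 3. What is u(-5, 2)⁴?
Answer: 1296/625 ≈ 2.0736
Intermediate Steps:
u(V, t) = 3*t/5 (u(V, t) = (t*3)/5 = (3*t)/5 = 3*t/5)
u(-5, 2)⁴ = ((⅗)*2)⁴ = (6/5)⁴ = 1296/625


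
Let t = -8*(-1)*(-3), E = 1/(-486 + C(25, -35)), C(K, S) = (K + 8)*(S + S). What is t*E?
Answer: 2/233 ≈ 0.0085837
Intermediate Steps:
C(K, S) = 2*S*(8 + K) (C(K, S) = (8 + K)*(2*S) = 2*S*(8 + K))
E = -1/2796 (E = 1/(-486 + 2*(-35)*(8 + 25)) = 1/(-486 + 2*(-35)*33) = 1/(-486 - 2310) = 1/(-2796) = -1/2796 ≈ -0.00035765)
t = -24 (t = 8*(-3) = -24)
t*E = -24*(-1/2796) = 2/233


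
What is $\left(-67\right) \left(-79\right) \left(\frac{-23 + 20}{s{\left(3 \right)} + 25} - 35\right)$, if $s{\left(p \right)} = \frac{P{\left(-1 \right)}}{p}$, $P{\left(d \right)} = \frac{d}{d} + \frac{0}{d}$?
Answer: $- \frac{14127017}{76} \approx -1.8588 \cdot 10^{5}$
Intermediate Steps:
$P{\left(d \right)} = 1$ ($P{\left(d \right)} = 1 + 0 = 1$)
$s{\left(p \right)} = \frac{1}{p}$ ($s{\left(p \right)} = 1 \frac{1}{p} = \frac{1}{p}$)
$\left(-67\right) \left(-79\right) \left(\frac{-23 + 20}{s{\left(3 \right)} + 25} - 35\right) = \left(-67\right) \left(-79\right) \left(\frac{-23 + 20}{\frac{1}{3} + 25} - 35\right) = 5293 \left(- \frac{3}{\frac{1}{3} + 25} - 35\right) = 5293 \left(- \frac{3}{\frac{76}{3}} - 35\right) = 5293 \left(\left(-3\right) \frac{3}{76} - 35\right) = 5293 \left(- \frac{9}{76} - 35\right) = 5293 \left(- \frac{2669}{76}\right) = - \frac{14127017}{76}$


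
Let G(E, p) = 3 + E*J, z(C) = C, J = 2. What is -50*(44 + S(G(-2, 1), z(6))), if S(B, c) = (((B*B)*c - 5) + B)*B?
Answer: -2200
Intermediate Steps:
G(E, p) = 3 + 2*E (G(E, p) = 3 + E*2 = 3 + 2*E)
S(B, c) = B*(-5 + B + c*B²) (S(B, c) = ((B²*c - 5) + B)*B = ((c*B² - 5) + B)*B = ((-5 + c*B²) + B)*B = (-5 + B + c*B²)*B = B*(-5 + B + c*B²))
-50*(44 + S(G(-2, 1), z(6))) = -50*(44 + (3 + 2*(-2))*(-5 + (3 + 2*(-2)) + 6*(3 + 2*(-2))²)) = -50*(44 + (3 - 4)*(-5 + (3 - 4) + 6*(3 - 4)²)) = -50*(44 - (-5 - 1 + 6*(-1)²)) = -50*(44 - (-5 - 1 + 6*1)) = -50*(44 - (-5 - 1 + 6)) = -50*(44 - 1*0) = -50*(44 + 0) = -50*44 = -2200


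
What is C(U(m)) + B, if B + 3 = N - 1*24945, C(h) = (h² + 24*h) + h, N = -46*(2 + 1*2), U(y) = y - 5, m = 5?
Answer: -25132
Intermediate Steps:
U(y) = -5 + y
N = -184 (N = -46*(2 + 2) = -46*4 = -184)
C(h) = h² + 25*h
B = -25132 (B = -3 + (-184 - 1*24945) = -3 + (-184 - 24945) = -3 - 25129 = -25132)
C(U(m)) + B = (-5 + 5)*(25 + (-5 + 5)) - 25132 = 0*(25 + 0) - 25132 = 0*25 - 25132 = 0 - 25132 = -25132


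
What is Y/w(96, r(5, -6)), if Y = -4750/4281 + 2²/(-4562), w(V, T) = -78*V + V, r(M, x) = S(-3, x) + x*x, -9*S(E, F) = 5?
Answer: 677707/4511411982 ≈ 0.00015022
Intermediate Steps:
S(E, F) = -5/9 (S(E, F) = -⅑*5 = -5/9)
r(M, x) = -5/9 + x² (r(M, x) = -5/9 + x*x = -5/9 + x²)
w(V, T) = -77*V
Y = -10843312/9764961 (Y = -4750*1/4281 + 4*(-1/4562) = -4750/4281 - 2/2281 = -10843312/9764961 ≈ -1.1104)
Y/w(96, r(5, -6)) = -10843312/(9764961*((-77*96))) = -10843312/9764961/(-7392) = -10843312/9764961*(-1/7392) = 677707/4511411982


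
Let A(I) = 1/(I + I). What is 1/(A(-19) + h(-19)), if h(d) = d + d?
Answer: -38/1445 ≈ -0.026298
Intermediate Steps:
h(d) = 2*d
A(I) = 1/(2*I)
1/(A(-19) + h(-19)) = 1/((½)/(-19) + 2*(-19)) = 1/((½)*(-1/19) - 38) = 1/(-1/38 - 38) = 1/(-1445/38) = -38/1445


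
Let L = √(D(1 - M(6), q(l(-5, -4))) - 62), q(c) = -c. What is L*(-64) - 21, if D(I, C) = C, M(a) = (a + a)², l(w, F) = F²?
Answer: -21 - 64*I*√78 ≈ -21.0 - 565.23*I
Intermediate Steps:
M(a) = 4*a² (M(a) = (2*a)² = 4*a²)
L = I*√78 (L = √(-1*(-4)² - 62) = √(-1*16 - 62) = √(-16 - 62) = √(-78) = I*√78 ≈ 8.8318*I)
L*(-64) - 21 = (I*√78)*(-64) - 21 = -64*I*√78 - 21 = -21 - 64*I*√78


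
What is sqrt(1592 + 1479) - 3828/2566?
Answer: -1914/1283 + sqrt(3071) ≈ 53.925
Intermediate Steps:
sqrt(1592 + 1479) - 3828/2566 = sqrt(3071) - 3828/2566 = sqrt(3071) - 1*1914/1283 = sqrt(3071) - 1914/1283 = -1914/1283 + sqrt(3071)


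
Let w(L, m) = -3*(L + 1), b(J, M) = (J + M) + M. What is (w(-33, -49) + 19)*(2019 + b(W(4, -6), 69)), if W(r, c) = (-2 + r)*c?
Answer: 246675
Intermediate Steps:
W(r, c) = c*(-2 + r)
b(J, M) = J + 2*M
w(L, m) = -3 - 3*L (w(L, m) = -3*(1 + L) = -3 - 3*L)
(w(-33, -49) + 19)*(2019 + b(W(4, -6), 69)) = ((-3 - 3*(-33)) + 19)*(2019 + (-6*(-2 + 4) + 2*69)) = ((-3 + 99) + 19)*(2019 + (-6*2 + 138)) = (96 + 19)*(2019 + (-12 + 138)) = 115*(2019 + 126) = 115*2145 = 246675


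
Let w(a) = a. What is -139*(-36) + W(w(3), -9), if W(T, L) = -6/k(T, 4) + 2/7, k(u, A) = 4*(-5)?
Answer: 350321/70 ≈ 5004.6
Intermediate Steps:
k(u, A) = -20
W(T, L) = 41/70 (W(T, L) = -6/(-20) + 2/7 = -6*(-1/20) + 2*(1/7) = 3/10 + 2/7 = 41/70)
-139*(-36) + W(w(3), -9) = -139*(-36) + 41/70 = 5004 + 41/70 = 350321/70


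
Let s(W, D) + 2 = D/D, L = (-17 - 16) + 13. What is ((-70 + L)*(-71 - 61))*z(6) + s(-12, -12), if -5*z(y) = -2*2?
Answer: 9503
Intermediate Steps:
z(y) = ⅘ (z(y) = -(-2)*2/5 = -⅕*(-4) = ⅘)
L = -20 (L = -33 + 13 = -20)
s(W, D) = -1 (s(W, D) = -2 + D/D = -2 + 1 = -1)
((-70 + L)*(-71 - 61))*z(6) + s(-12, -12) = ((-70 - 20)*(-71 - 61))*(⅘) - 1 = -90*(-132)*(⅘) - 1 = 11880*(⅘) - 1 = 9504 - 1 = 9503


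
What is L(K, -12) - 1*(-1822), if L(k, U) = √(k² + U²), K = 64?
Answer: 1822 + 4*√265 ≈ 1887.1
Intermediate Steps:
L(k, U) = √(U² + k²)
L(K, -12) - 1*(-1822) = √((-12)² + 64²) - 1*(-1822) = √(144 + 4096) + 1822 = √4240 + 1822 = 4*√265 + 1822 = 1822 + 4*√265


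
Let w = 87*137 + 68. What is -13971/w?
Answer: -13971/11987 ≈ -1.1655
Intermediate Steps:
w = 11987 (w = 11919 + 68 = 11987)
-13971/w = -13971/11987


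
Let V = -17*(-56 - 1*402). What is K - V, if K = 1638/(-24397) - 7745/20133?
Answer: -3824586793205/491184801 ≈ -7786.5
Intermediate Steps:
V = 7786 (V = -17*(-56 - 402) = -17*(-458) = 7786)
K = -221932619/491184801 (K = 1638*(-1/24397) - 7745*1/20133 = -1638/24397 - 7745/20133 = -221932619/491184801 ≈ -0.45183)
K - V = -221932619/491184801 - 1*7786 = -221932619/491184801 - 7786 = -3824586793205/491184801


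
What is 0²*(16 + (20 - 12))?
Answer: 0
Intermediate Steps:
0²*(16 + (20 - 12)) = 0*(16 + 8) = 0*24 = 0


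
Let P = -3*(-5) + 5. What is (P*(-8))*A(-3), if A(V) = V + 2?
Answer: 160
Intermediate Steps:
A(V) = 2 + V
P = 20 (P = 15 + 5 = 20)
(P*(-8))*A(-3) = (20*(-8))*(2 - 3) = -160*(-1) = 160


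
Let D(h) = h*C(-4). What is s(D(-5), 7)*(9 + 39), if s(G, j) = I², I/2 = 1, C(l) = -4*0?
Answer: 192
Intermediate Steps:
C(l) = 0
D(h) = 0 (D(h) = h*0 = 0)
I = 2 (I = 2*1 = 2)
s(G, j) = 4 (s(G, j) = 2² = 4)
s(D(-5), 7)*(9 + 39) = 4*(9 + 39) = 4*48 = 192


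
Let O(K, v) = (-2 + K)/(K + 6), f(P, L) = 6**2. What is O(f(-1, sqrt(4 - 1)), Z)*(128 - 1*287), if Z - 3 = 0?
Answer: -901/7 ≈ -128.71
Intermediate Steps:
Z = 3 (Z = 3 + 0 = 3)
f(P, L) = 36
O(K, v) = (-2 + K)/(6 + K)
O(f(-1, sqrt(4 - 1)), Z)*(128 - 1*287) = ((-2 + 36)/(6 + 36))*(128 - 1*287) = (34/42)*(128 - 287) = ((1/42)*34)*(-159) = (17/21)*(-159) = -901/7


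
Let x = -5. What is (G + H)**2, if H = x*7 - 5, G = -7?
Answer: 2209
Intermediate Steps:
H = -40 (H = -5*7 - 5 = -35 - 5 = -40)
(G + H)**2 = (-7 - 40)**2 = (-47)**2 = 2209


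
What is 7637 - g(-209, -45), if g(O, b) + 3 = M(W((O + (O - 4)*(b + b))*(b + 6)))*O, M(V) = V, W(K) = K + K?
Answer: -309094582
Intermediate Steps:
W(K) = 2*K
g(O, b) = -3 + 2*O*(6 + b)*(O + 2*b*(-4 + O)) (g(O, b) = -3 + (2*((O + (O - 4)*(b + b))*(b + 6)))*O = -3 + (2*((O + (-4 + O)*(2*b))*(6 + b)))*O = -3 + (2*((O + 2*b*(-4 + O))*(6 + b)))*O = -3 + (2*((6 + b)*(O + 2*b*(-4 + O))))*O = -3 + (2*(6 + b)*(O + 2*b*(-4 + O)))*O = -3 + 2*O*(6 + b)*(O + 2*b*(-4 + O)))
7637 - g(-209, -45) = 7637 - (-3 + 2*(-209)*(-48*(-45) - 8*(-45)² + 6*(-209) + 2*(-209)*(-45)² + 13*(-209)*(-45))) = 7637 - (-3 + 2*(-209)*(2160 - 8*2025 - 1254 + 2*(-209)*2025 + 122265)) = 7637 - (-3 + 2*(-209)*(2160 - 16200 - 1254 - 846450 + 122265)) = 7637 - (-3 + 2*(-209)*(-739479)) = 7637 - (-3 + 309102222) = 7637 - 1*309102219 = 7637 - 309102219 = -309094582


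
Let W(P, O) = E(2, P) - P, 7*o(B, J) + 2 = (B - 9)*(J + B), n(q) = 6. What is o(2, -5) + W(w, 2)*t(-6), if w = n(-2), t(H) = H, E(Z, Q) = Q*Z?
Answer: -233/7 ≈ -33.286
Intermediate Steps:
o(B, J) = -2/7 + (-9 + B)*(B + J)/7 (o(B, J) = -2/7 + ((B - 9)*(J + B))/7 = -2/7 + ((-9 + B)*(B + J))/7 = -2/7 + (-9 + B)*(B + J)/7)
w = 6
W(P, O) = P (W(P, O) = P*2 - P = 2*P - P = P)
o(2, -5) + W(w, 2)*t(-6) = (-2/7 - 9/7*2 - 9/7*(-5) + (1/7)*2**2 + (1/7)*2*(-5)) + 6*(-6) = (-2/7 - 18/7 + 45/7 + (1/7)*4 - 10/7) - 36 = (-2/7 - 18/7 + 45/7 + 4/7 - 10/7) - 36 = 19/7 - 36 = -233/7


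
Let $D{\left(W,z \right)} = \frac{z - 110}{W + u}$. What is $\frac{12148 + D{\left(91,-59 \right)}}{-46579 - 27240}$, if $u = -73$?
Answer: $- \frac{218495}{1328742} \approx -0.16444$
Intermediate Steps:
$D{\left(W,z \right)} = \frac{-110 + z}{-73 + W}$ ($D{\left(W,z \right)} = \frac{z - 110}{W - 73} = \frac{-110 + z}{-73 + W}$)
$\frac{12148 + D{\left(91,-59 \right)}}{-46579 - 27240} = \frac{12148 + \frac{-110 - 59}{-73 + 91}}{-46579 - 27240} = \frac{12148 + \frac{1}{18} \left(-169\right)}{-73819} = \left(12148 + \frac{1}{18} \left(-169\right)\right) \left(- \frac{1}{73819}\right) = \left(12148 - \frac{169}{18}\right) \left(- \frac{1}{73819}\right) = \frac{218495}{18} \left(- \frac{1}{73819}\right) = - \frac{218495}{1328742}$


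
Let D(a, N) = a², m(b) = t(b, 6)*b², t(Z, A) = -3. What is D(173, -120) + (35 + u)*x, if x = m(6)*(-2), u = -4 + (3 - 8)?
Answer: 35545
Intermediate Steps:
u = -9 (u = -4 - 5 = -9)
m(b) = -3*b²
x = 216 (x = -3*6²*(-2) = -3*36*(-2) = -108*(-2) = 216)
D(173, -120) + (35 + u)*x = 173² + (35 - 9)*216 = 29929 + 26*216 = 29929 + 5616 = 35545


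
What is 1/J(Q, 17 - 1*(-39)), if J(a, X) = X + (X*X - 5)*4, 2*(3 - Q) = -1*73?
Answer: 1/12580 ≈ 7.9491e-5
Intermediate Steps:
Q = 79/2 (Q = 3 - (-1)*73/2 = 3 - ½*(-73) = 3 + 73/2 = 79/2 ≈ 39.500)
J(a, X) = -20 + X + 4*X² (J(a, X) = X + (X² - 5)*4 = X + (-5 + X²)*4 = X + (-20 + 4*X²) = -20 + X + 4*X²)
1/J(Q, 17 - 1*(-39)) = 1/(-20 + (17 - 1*(-39)) + 4*(17 - 1*(-39))²) = 1/(-20 + (17 + 39) + 4*(17 + 39)²) = 1/(-20 + 56 + 4*56²) = 1/(-20 + 56 + 4*3136) = 1/(-20 + 56 + 12544) = 1/12580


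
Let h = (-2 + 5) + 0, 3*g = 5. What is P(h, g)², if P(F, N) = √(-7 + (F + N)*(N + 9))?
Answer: 385/9 ≈ 42.778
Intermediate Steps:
g = 5/3 (g = (⅓)*5 = 5/3 ≈ 1.6667)
h = 3 (h = 3 + 0 = 3)
P(F, N) = √(-7 + (9 + N)*(F + N)) (P(F, N) = √(-7 + (F + N)*(9 + N)) = √(-7 + (9 + N)*(F + N)))
P(h, g)² = (√(-7 + (5/3)² + 9*3 + 9*(5/3) + 3*(5/3)))² = (√(-7 + 25/9 + 27 + 15 + 5))² = (√(385/9))² = (√385/3)² = 385/9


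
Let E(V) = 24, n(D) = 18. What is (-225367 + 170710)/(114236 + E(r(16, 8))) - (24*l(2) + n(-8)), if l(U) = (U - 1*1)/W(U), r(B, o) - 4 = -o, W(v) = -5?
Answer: -1562889/114260 ≈ -13.678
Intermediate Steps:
r(B, o) = 4 - o
l(U) = 1/5 - U/5 (l(U) = (U - 1*1)/(-5) = (U - 1)*(-1/5) = (-1 + U)*(-1/5) = 1/5 - U/5)
(-225367 + 170710)/(114236 + E(r(16, 8))) - (24*l(2) + n(-8)) = (-225367 + 170710)/(114236 + 24) - (24*(1/5 - 1/5*2) + 18) = -54657/114260 - (24*(1/5 - 2/5) + 18) = -54657*1/114260 - (24*(-1/5) + 18) = -54657/114260 - (-24/5 + 18) = -54657/114260 - 1*66/5 = -54657/114260 - 66/5 = -1562889/114260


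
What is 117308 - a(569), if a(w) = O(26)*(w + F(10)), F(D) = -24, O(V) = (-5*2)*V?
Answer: 259008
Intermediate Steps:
O(V) = -10*V
a(w) = 6240 - 260*w (a(w) = (-10*26)*(w - 24) = -260*(-24 + w) = 6240 - 260*w)
117308 - a(569) = 117308 - (6240 - 260*569) = 117308 - (6240 - 147940) = 117308 - 1*(-141700) = 117308 + 141700 = 259008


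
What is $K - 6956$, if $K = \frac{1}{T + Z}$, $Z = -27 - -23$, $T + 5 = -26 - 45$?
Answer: $- \frac{556481}{80} \approx -6956.0$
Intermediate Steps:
$T = -76$ ($T = -5 - 71 = -76$)
$Z = -4$ ($Z = -27 + 23 = -4$)
$K = - \frac{1}{80}$ ($K = \frac{1}{-76 - 4} = \frac{1}{-80} = - \frac{1}{80} \approx -0.0125$)
$K - 6956 = - \frac{1}{80} - 6956 = - \frac{556481}{80}$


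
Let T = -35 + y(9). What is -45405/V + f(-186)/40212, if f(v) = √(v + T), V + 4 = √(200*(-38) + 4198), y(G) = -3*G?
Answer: 90810/1709 + I*√62/20106 + 408645*I*√42/3418 ≈ 53.136 + 774.82*I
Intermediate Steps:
V = -4 + 9*I*√42 (V = -4 + √(200*(-38) + 4198) = -4 + √(-7600 + 4198) = -4 + √(-3402) = -4 + 9*I*√42 ≈ -4.0 + 58.327*I)
T = -62 (T = -35 - 3*9 = -35 - 27 = -62)
f(v) = √(-62 + v) (f(v) = √(v - 62) = √(-62 + v))
-45405/V + f(-186)/40212 = -45405/(-4 + 9*I*√42) + √(-62 - 186)/40212 = -45405/(-4 + 9*I*√42) + √(-248)*(1/40212) = -45405/(-4 + 9*I*√42) + (2*I*√62)*(1/40212) = -45405/(-4 + 9*I*√42) + I*√62/20106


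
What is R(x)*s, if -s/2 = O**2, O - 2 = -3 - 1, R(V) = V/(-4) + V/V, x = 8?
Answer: 8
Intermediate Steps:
R(V) = 1 - V/4 (R(V) = V*(-1/4) + 1 = -V/4 + 1 = 1 - V/4)
O = -2 (O = 2 + (-3 - 1) = 2 - 4 = -2)
s = -8 (s = -2*(-2)**2 = -2*4 = -8)
R(x)*s = (1 - 1/4*8)*(-8) = (1 - 2)*(-8) = -1*(-8) = 8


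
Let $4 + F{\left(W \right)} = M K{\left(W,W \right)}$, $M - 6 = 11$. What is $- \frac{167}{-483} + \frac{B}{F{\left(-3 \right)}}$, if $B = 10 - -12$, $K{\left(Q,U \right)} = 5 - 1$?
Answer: $\frac{10657}{15456} \approx 0.68951$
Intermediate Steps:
$K{\left(Q,U \right)} = 4$ ($K{\left(Q,U \right)} = 5 - 1 = 4$)
$B = 22$ ($B = 10 + 12 = 22$)
$M = 17$ ($M = 6 + 11 = 17$)
$F{\left(W \right)} = 64$ ($F{\left(W \right)} = -4 + 17 \cdot 4 = -4 + 68 = 64$)
$- \frac{167}{-483} + \frac{B}{F{\left(-3 \right)}} = - \frac{167}{-483} + \frac{22}{64} = \left(-167\right) \left(- \frac{1}{483}\right) + 22 \cdot \frac{1}{64} = \frac{167}{483} + \frac{11}{32} = \frac{10657}{15456}$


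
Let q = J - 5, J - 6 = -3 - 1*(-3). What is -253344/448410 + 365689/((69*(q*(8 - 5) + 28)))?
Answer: 27239450279/159858165 ≈ 170.40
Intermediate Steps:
J = 6 (J = 6 + (-3 - 1*(-3)) = 6 + (-3 + 3) = 6 + 0 = 6)
q = 1 (q = 6 - 5 = 1)
-253344/448410 + 365689/((69*(q*(8 - 5) + 28))) = -253344/448410 + 365689/((69*(1*(8 - 5) + 28))) = -253344*1/448410 + 365689/((69*(1*3 + 28))) = -42224/74735 + 365689/((69*(3 + 28))) = -42224/74735 + 365689/((69*31)) = -42224/74735 + 365689/2139 = 27239450279/159858165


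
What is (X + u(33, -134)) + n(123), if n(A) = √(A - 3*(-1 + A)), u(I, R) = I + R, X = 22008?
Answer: 21907 + 9*I*√3 ≈ 21907.0 + 15.588*I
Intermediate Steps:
n(A) = √(3 - 2*A) (n(A) = √(A + (3 - 3*A)) = √(3 - 2*A))
(X + u(33, -134)) + n(123) = (22008 + (33 - 134)) + √(3 - 2*123) = (22008 - 101) + √(3 - 246) = 21907 + √(-243) = 21907 + 9*I*√3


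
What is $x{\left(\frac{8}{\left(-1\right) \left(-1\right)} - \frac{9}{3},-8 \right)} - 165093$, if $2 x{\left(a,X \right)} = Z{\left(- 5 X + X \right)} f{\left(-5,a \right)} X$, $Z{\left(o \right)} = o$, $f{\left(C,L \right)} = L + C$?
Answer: $-165093$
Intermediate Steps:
$f{\left(C,L \right)} = C + L$
$x{\left(a,X \right)} = - 2 X^{2} \left(-5 + a\right)$ ($x{\left(a,X \right)} = \frac{\left(- 5 X + X\right) \left(-5 + a\right) X}{2} = \frac{- 4 X \left(-5 + a\right) X}{2} = \frac{\left(-4\right) X^{2} \left(-5 + a\right)}{2} = - 2 X^{2} \left(-5 + a\right)$)
$x{\left(\frac{8}{\left(-1\right) \left(-1\right)} - \frac{9}{3},-8 \right)} - 165093 = 2 \left(-8\right)^{2} \left(5 - \left(\frac{8}{\left(-1\right) \left(-1\right)} - \frac{9}{3}\right)\right) - 165093 = 2 \cdot 64 \left(5 - \left(\frac{8}{1} - 3\right)\right) - 165093 = 2 \cdot 64 \left(5 - \left(8 \cdot 1 - 3\right)\right) - 165093 = 2 \cdot 64 \left(5 - \left(8 - 3\right)\right) - 165093 = 2 \cdot 64 \left(5 - 5\right) - 165093 = 2 \cdot 64 \cdot 0 - 165093 = 0 - 165093 = -165093$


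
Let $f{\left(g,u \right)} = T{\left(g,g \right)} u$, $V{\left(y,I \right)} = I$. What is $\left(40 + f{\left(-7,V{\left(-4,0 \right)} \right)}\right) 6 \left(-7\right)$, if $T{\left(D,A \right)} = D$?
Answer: $-1680$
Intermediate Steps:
$f{\left(g,u \right)} = g u$
$\left(40 + f{\left(-7,V{\left(-4,0 \right)} \right)}\right) 6 \left(-7\right) = \left(40 - 0\right) 6 \left(-7\right) = \left(40 + 0\right) \left(-42\right) = 40 \left(-42\right) = -1680$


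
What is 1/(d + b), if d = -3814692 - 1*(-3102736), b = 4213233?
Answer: 1/3501277 ≈ 2.8561e-7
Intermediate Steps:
d = -711956 (d = -3814692 + 3102736 = -711956)
1/(d + b) = 1/(-711956 + 4213233) = 1/3501277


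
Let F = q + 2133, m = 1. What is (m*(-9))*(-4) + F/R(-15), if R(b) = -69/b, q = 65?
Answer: 11818/23 ≈ 513.83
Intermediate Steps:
F = 2198 (F = 65 + 2133 = 2198)
(m*(-9))*(-4) + F/R(-15) = (1*(-9))*(-4) + 2198/((-69/(-15))) = -9*(-4) + 2198/((-69*(-1/15))) = 36 + 2198/(23/5) = 36 + 2198*(5/23) = 36 + 10990/23 = 11818/23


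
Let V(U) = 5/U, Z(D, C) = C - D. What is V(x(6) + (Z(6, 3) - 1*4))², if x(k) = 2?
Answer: 1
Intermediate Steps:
V(x(6) + (Z(6, 3) - 1*4))² = (5/(2 + ((3 - 1*6) - 1*4)))² = (5/(2 + ((3 - 6) - 4)))² = (5/(2 + (-3 - 4)))² = (5/(2 - 7))² = (5/(-5))² = (5*(-⅕))² = (-1)² = 1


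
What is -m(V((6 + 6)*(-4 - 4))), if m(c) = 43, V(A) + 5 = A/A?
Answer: -43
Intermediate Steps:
V(A) = -4 (V(A) = -5 + A/A = -5 + 1 = -4)
-m(V((6 + 6)*(-4 - 4))) = -1*43 = -43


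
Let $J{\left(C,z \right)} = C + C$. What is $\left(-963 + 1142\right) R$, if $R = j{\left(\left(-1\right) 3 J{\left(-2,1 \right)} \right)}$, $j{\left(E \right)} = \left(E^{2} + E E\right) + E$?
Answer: $53700$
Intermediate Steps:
$J{\left(C,z \right)} = 2 C$
$j{\left(E \right)} = E + 2 E^{2}$ ($j{\left(E \right)} = \left(E^{2} + E^{2}\right) + E = 2 E^{2} + E = E + 2 E^{2}$)
$R = 300$ ($R = \left(-1\right) 3 \cdot 2 \left(-2\right) \left(1 + 2 \left(-1\right) 3 \cdot 2 \left(-2\right)\right) = \left(-3\right) \left(-4\right) \left(1 + 2 \left(\left(-3\right) \left(-4\right)\right)\right) = 12 \left(1 + 2 \cdot 12\right) = 12 \left(1 + 24\right) = 12 \cdot 25 = 300$)
$\left(-963 + 1142\right) R = \left(-963 + 1142\right) 300 = 179 \cdot 300 = 53700$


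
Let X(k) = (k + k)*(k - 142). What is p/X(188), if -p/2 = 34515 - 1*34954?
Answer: 439/8648 ≈ 0.050763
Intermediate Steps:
X(k) = 2*k*(-142 + k) (X(k) = (2*k)*(-142 + k) = 2*k*(-142 + k))
p = 878 (p = -2*(34515 - 1*34954) = -2*(34515 - 34954) = -2*(-439) = 878)
p/X(188) = 878/((2*188*(-142 + 188))) = 878/((2*188*46)) = 878/17296 = 878*(1/17296) = 439/8648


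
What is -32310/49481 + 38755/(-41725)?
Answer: -653154181/412918945 ≈ -1.5818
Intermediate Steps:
-32310/49481 + 38755/(-41725) = -32310*1/49481 + 38755*(-1/41725) = -32310/49481 - 7751/8345 = -653154181/412918945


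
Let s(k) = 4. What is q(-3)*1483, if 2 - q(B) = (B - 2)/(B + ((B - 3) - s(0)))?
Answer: 31143/13 ≈ 2395.6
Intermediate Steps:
q(B) = 2 - (-2 + B)/(-7 + 2*B) (q(B) = 2 - (B - 2)/(B + ((B - 3) - 1*4)) = 2 - (-2 + B)/(B + ((-3 + B) - 4)) = 2 - (-2 + B)/(B + (-7 + B)) = 2 - (-2 + B)/(-7 + 2*B))
q(-3)*1483 = (3*(4 - 1*(-3))/(7 - 2*(-3)))*1483 = (3*(4 + 3)/(7 + 6))*1483 = (3*7/13)*1483 = (3*(1/13)*7)*1483 = (21/13)*1483 = 31143/13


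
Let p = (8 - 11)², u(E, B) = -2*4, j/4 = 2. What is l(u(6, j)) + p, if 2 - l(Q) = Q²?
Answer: -53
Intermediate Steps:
j = 8 (j = 4*2 = 8)
u(E, B) = -8
p = 9 (p = (-3)² = 9)
l(Q) = 2 - Q²
l(u(6, j)) + p = (2 - 1*(-8)²) + 9 = (2 - 1*64) + 9 = (2 - 64) + 9 = -62 + 9 = -53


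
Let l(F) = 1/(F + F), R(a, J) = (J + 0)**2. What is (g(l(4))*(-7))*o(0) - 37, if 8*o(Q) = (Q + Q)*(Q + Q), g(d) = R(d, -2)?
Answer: -37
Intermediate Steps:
R(a, J) = J**2
l(F) = 1/(2*F)
g(d) = 4 (g(d) = (-2)**2 = 4)
o(Q) = Q**2/2 (o(Q) = ((Q + Q)*(Q + Q))/8 = ((2*Q)*(2*Q))/8 = (4*Q**2)/8 = Q**2/2)
(g(l(4))*(-7))*o(0) - 37 = (4*(-7))*((1/2)*0**2) - 37 = -14*0 - 37 = -28*0 - 37 = 0 - 37 = -37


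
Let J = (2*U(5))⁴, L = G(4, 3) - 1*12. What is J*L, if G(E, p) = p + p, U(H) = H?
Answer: -60000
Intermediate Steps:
G(E, p) = 2*p
L = -6 (L = 2*3 - 1*12 = 6 - 12 = -6)
J = 10000 (J = (2*5)⁴ = 10⁴ = 10000)
J*L = 10000*(-6) = -60000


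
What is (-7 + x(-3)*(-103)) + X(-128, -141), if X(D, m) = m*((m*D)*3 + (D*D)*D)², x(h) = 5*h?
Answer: -588517318015486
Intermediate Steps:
X(D, m) = m*(D³ + 3*D*m)² (X(D, m) = m*((D*m)*3 + D²*D)² = m*(3*D*m + D³)² = m*(D³ + 3*D*m)²)
(-7 + x(-3)*(-103)) + X(-128, -141) = (-7 + (5*(-3))*(-103)) - 141*(-128)²*((-128)² + 3*(-141))² = (-7 - 15*(-103)) - 141*16384*(16384 - 423)² = (-7 + 1545) - 141*16384*15961² = 1538 - 141*16384*254753521 = 1538 - 588517318017024 = -588517318015486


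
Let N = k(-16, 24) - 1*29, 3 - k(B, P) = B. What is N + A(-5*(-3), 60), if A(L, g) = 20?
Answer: 10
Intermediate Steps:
k(B, P) = 3 - B
N = -10 (N = (3 - 1*(-16)) - 1*29 = (3 + 16) - 29 = 19 - 29 = -10)
N + A(-5*(-3), 60) = -10 + 20 = 10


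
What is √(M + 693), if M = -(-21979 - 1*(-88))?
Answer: 2*√5646 ≈ 150.28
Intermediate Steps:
M = 21891 (M = -(-21979 + 88) = -1*(-21891) = 21891)
√(M + 693) = √(21891 + 693) = √22584 = 2*√5646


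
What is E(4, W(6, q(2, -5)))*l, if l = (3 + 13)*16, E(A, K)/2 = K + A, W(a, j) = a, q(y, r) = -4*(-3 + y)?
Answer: 5120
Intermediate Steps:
q(y, r) = 12 - 4*y
E(A, K) = 2*A + 2*K (E(A, K) = 2*(K + A) = 2*(A + K) = 2*A + 2*K)
l = 256 (l = 16*16 = 256)
E(4, W(6, q(2, -5)))*l = (2*4 + 2*6)*256 = (8 + 12)*256 = 20*256 = 5120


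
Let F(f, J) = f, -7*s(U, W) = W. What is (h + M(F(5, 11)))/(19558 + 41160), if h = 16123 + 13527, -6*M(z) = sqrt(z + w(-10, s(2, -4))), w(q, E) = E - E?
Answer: 14825/30359 - sqrt(5)/364308 ≈ 0.48832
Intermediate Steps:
s(U, W) = -W/7
w(q, E) = 0
M(z) = -sqrt(z)/6 (M(z) = -sqrt(z + 0)/6 = -sqrt(z)/6)
h = 29650
(h + M(F(5, 11)))/(19558 + 41160) = (29650 - sqrt(5)/6)/(19558 + 41160) = (29650 - sqrt(5)/6)/60718 = (29650 - sqrt(5)/6)*(1/60718) = 14825/30359 - sqrt(5)/364308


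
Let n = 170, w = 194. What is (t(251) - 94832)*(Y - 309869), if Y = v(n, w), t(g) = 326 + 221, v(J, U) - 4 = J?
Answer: 29199593075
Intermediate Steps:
v(J, U) = 4 + J
t(g) = 547
Y = 174 (Y = 4 + 170 = 174)
(t(251) - 94832)*(Y - 309869) = (547 - 94832)*(174 - 309869) = -94285*(-309695) = 29199593075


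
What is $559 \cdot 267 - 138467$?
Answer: $10786$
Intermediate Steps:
$559 \cdot 267 - 138467 = 149253 - 138467 = 10786$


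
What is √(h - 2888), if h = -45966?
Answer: I*√48854 ≈ 221.03*I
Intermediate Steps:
√(h - 2888) = √(-45966 - 2888) = √(-48854) = I*√48854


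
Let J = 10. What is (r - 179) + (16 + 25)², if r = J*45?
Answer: 1952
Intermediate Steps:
r = 450 (r = 10*45 = 450)
(r - 179) + (16 + 25)² = (450 - 179) + (16 + 25)² = 271 + 41² = 271 + 1681 = 1952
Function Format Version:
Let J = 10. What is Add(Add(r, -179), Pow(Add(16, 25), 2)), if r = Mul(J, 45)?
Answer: 1952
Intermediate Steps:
r = 450 (r = Mul(10, 45) = 450)
Add(Add(r, -179), Pow(Add(16, 25), 2)) = Add(Add(450, -179), Pow(Add(16, 25), 2)) = Add(271, Pow(41, 2)) = Add(271, 1681) = 1952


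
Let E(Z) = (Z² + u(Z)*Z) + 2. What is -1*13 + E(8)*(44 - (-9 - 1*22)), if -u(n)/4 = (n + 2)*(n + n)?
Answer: -379063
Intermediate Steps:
u(n) = -8*n*(2 + n) (u(n) = -4*(n + 2)*(n + n) = -4*(2 + n)*2*n = -8*n*(2 + n))
E(Z) = 2 + Z² - 8*Z²*(2 + Z) (E(Z) = (Z² + (-8*Z*(2 + Z))*Z) + 2 = (Z² - 8*Z²*(2 + Z)) + 2 = 2 + Z² - 8*Z²*(2 + Z))
-1*13 + E(8)*(44 - (-9 - 1*22)) = -1*13 + (2 - 15*8² - 8*8³)*(44 - (-9 - 1*22)) = -13 + (2 - 15*64 - 8*512)*(44 - (-9 - 22)) = -13 + (2 - 960 - 4096)*(44 - 1*(-31)) = -13 - 5054*(44 + 31) = -13 - 5054*75 = -13 - 379050 = -379063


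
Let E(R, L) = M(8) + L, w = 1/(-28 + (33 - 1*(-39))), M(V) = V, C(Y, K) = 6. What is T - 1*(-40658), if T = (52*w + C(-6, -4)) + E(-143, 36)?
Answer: 447801/11 ≈ 40709.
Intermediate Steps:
w = 1/44 (w = 1/(-28 + (33 + 39)) = 1/(-28 + 72) = 1/44 ≈ 0.022727)
E(R, L) = 8 + L
T = 563/11 (T = (52*(1/44) + 6) + (8 + 36) = (13/11 + 6) + 44 = 79/11 + 44 = 563/11 ≈ 51.182)
T - 1*(-40658) = 563/11 - 1*(-40658) = 563/11 + 40658 = 447801/11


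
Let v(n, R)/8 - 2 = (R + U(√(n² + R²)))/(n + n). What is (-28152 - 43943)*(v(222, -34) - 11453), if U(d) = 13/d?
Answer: 91530009625/111 - 14419*√12610/21534 ≈ 8.2459e+8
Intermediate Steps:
v(n, R) = 16 + 4*(R + 13/√(R² + n²))/n (v(n, R) = 16 + 8*((R + 13/(√(n² + R²)))/(n + n)) = 16 + 8*((R + 13/(√(R² + n²)))/((2*n))) = 16 + 8*((R + 13/√(R² + n²))*(1/(2*n))) = 16 + 8*((R + 13/√(R² + n²))/(2*n)) = 16 + 4*(R + 13/√(R² + n²))/n)
(-28152 - 43943)*(v(222, -34) - 11453) = (-28152 - 43943)*((16 + 4*(-34)/222 + 52/(222*√((-34)² + 222²))) - 11453) = -72095*((16 + 4*(-34)*(1/222) + 52*(1/222)/√(1156 + 49284)) - 11453) = -72095*((16 - 68/111 + 52*(1/222)/√50440) - 11453) = -72095*((16 - 68/111 + 52*(1/222)*(√12610/25220)) - 11453) = -72095*((16 - 68/111 + √12610/107670) - 11453) = -72095*((1708/111 + √12610/107670) - 11453) = -72095*(-1269575/111 + √12610/107670) = 91530009625/111 - 14419*√12610/21534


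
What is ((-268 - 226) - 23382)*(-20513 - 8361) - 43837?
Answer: 689351787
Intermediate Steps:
((-268 - 226) - 23382)*(-20513 - 8361) - 43837 = (-494 - 23382)*(-28874) - 43837 = -23876*(-28874) - 43837 = 689395624 - 43837 = 689351787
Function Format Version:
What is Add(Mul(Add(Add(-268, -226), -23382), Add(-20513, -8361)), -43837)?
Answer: 689351787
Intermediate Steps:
Add(Mul(Add(Add(-268, -226), -23382), Add(-20513, -8361)), -43837) = Add(Mul(Add(-494, -23382), -28874), -43837) = Add(Mul(-23876, -28874), -43837) = Add(689395624, -43837) = 689351787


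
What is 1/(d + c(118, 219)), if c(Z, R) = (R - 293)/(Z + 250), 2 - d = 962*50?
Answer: -184/8850069 ≈ -2.0791e-5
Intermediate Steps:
d = -48098 (d = 2 - 962*50 = 2 - 1*48100 = 2 - 48100 = -48098)
c(Z, R) = (-293 + R)/(250 + Z)
1/(d + c(118, 219)) = 1/(-48098 + (-293 + 219)/(250 + 118)) = 1/(-48098 - 74/368) = 1/(-48098 + (1/368)*(-74)) = 1/(-48098 - 37/184) = 1/(-8850069/184) = -184/8850069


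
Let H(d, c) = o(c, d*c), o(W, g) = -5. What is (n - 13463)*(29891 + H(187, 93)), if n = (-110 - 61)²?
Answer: 471541308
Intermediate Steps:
n = 29241 (n = (-171)² = 29241)
H(d, c) = -5
(n - 13463)*(29891 + H(187, 93)) = (29241 - 13463)*(29891 - 5) = 15778*29886 = 471541308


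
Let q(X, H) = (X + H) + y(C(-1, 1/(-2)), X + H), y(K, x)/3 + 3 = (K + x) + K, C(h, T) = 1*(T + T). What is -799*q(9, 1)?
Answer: -19975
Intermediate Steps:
C(h, T) = 2*T (C(h, T) = 1*(2*T) = 2*T)
y(K, x) = -9 + 3*x + 6*K (y(K, x) = -9 + 3*((K + x) + K) = -9 + 3*(x + 2*K) = -9 + (3*x + 6*K) = -9 + 3*x + 6*K)
q(X, H) = -15 + 4*H + 4*X (q(X, H) = (X + H) + (-9 + 3*(X + H) + 6*(2/(-2))) = (H + X) + (-9 + 3*(H + X) + 6*(2*(-½))) = (H + X) + (-9 + (3*H + 3*X) + 6*(-1)) = (H + X) + (-9 + (3*H + 3*X) - 6) = (H + X) + (-15 + 3*H + 3*X) = -15 + 4*H + 4*X)
-799*q(9, 1) = -799*(-15 + 4*1 + 4*9) = -799*(-15 + 4 + 36) = -799*25 = -19975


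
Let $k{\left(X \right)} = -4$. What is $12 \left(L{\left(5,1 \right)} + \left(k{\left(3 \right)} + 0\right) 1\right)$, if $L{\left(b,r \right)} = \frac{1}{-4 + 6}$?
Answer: $-42$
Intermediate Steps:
$L{\left(b,r \right)} = \frac{1}{2}$
$12 \left(L{\left(5,1 \right)} + \left(k{\left(3 \right)} + 0\right) 1\right) = 12 \left(\frac{1}{2} + \left(-4 + 0\right) 1\right) = 12 \left(\frac{1}{2} - 4\right) = 12 \left(- \frac{7}{2}\right) = -42$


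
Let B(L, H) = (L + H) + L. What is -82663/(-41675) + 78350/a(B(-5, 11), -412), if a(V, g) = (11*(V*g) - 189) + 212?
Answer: -2892508783/187912575 ≈ -15.393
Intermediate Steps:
B(L, H) = H + 2*L (B(L, H) = (H + L) + L = H + 2*L)
a(V, g) = 23 + 11*V*g (a(V, g) = (11*V*g - 189) + 212 = (-189 + 11*V*g) + 212 = 23 + 11*V*g)
-82663/(-41675) + 78350/a(B(-5, 11), -412) = -82663/(-41675) + 78350/(23 + 11*(11 + 2*(-5))*(-412)) = -82663*(-1/41675) + 78350/(23 + 11*(11 - 10)*(-412)) = 82663/41675 + 78350/(23 + 11*1*(-412)) = 82663/41675 + 78350/(23 - 4532) = 82663/41675 + 78350/(-4509) = 82663/41675 + 78350*(-1/4509) = 82663/41675 - 78350/4509 = -2892508783/187912575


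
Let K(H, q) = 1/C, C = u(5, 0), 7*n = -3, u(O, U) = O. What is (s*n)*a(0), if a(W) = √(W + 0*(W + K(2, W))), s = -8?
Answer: 0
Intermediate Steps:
n = -3/7 (n = (⅐)*(-3) = -3/7 ≈ -0.42857)
C = 5
K(H, q) = ⅕ (K(H, q) = 1/5 = ⅕)
a(W) = √W (a(W) = √(W + 0*(W + ⅕)) = √(W + 0*(⅕ + W)) = √(W + 0) = √W)
(s*n)*a(0) = (-8*(-3/7))*√0 = (24/7)*0 = 0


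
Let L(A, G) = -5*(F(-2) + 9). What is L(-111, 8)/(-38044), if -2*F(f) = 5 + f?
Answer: 75/76088 ≈ 0.00098570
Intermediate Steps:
F(f) = -5/2 - f/2 (F(f) = -(5 + f)/2 = -5/2 - f/2)
L(A, G) = -75/2 (L(A, G) = -5*((-5/2 - 1/2*(-2)) + 9) = -5*((-5/2 + 1) + 9) = -5*(-3/2 + 9) = -5*15/2 = -75/2)
L(-111, 8)/(-38044) = -75/2/(-38044) = -75/2*(-1/38044) = 75/76088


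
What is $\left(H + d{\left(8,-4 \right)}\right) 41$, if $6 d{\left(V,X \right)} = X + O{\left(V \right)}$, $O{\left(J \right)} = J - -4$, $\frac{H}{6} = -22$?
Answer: $- \frac{16072}{3} \approx -5357.3$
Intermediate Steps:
$H = -132$ ($H = 6 \left(-22\right) = -132$)
$O{\left(J \right)} = 4 + J$ ($O{\left(J \right)} = J + 4 = 4 + J$)
$d{\left(V,X \right)} = \frac{2}{3} + \frac{V}{6} + \frac{X}{6}$ ($d{\left(V,X \right)} = \frac{X + \left(4 + V\right)}{6} = \frac{4 + V + X}{6} = \frac{2}{3} + \frac{V}{6} + \frac{X}{6}$)
$\left(H + d{\left(8,-4 \right)}\right) 41 = \left(-132 + \left(\frac{2}{3} + \frac{1}{6} \cdot 8 + \frac{1}{6} \left(-4\right)\right)\right) 41 = \left(-132 + \left(\frac{2}{3} + \frac{4}{3} - \frac{2}{3}\right)\right) 41 = \left(-132 + \frac{4}{3}\right) 41 = \left(- \frac{392}{3}\right) 41 = - \frac{16072}{3}$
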